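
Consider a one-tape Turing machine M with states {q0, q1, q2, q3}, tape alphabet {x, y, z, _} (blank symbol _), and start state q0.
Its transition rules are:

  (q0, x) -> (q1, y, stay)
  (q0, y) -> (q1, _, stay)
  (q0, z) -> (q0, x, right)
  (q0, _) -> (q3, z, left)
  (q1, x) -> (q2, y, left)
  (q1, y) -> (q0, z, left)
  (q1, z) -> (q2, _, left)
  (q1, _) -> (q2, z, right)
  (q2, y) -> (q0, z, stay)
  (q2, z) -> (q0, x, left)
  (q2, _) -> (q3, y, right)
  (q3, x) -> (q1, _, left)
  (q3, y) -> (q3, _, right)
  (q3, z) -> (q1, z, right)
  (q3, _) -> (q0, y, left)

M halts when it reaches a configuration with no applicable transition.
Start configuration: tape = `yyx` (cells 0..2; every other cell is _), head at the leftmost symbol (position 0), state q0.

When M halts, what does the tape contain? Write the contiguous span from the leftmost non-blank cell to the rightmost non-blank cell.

state=q0 head=0 tape=[y]yx_   (q0,y)→(q1,_,stay)
state=q1 head=0 tape=[_]yx_   (q1,_)→(q2,z,right)
state=q2 head=1 tape=z[y]x_   (q2,y)→(q0,z,stay)
state=q0 head=1 tape=z[z]x_   (q0,z)→(q0,x,right)
state=q0 head=2 tape=zx[x]_   (q0,x)→(q1,y,stay)
state=q1 head=2 tape=zx[y]_   (q1,y)→(q0,z,left)
state=q0 head=1 tape=z[x]z_   (q0,x)→(q1,y,stay)
state=q1 head=1 tape=z[y]z_   (q1,y)→(q0,z,left)
state=q0 head=0 tape=[z]zz_   (q0,z)→(q0,x,right)
state=q0 head=1 tape=x[z]z_   (q0,z)→(q0,x,right)
state=q0 head=2 tape=xx[z]_   (q0,z)→(q0,x,right)
state=q0 head=3 tape=xxx[_]   (q0,_)→(q3,z,left)
state=q3 head=2 tape=xx[x]z   (q3,x)→(q1,_,left)
state=q1 head=1 tape=x[x]_z   (q1,x)→(q2,y,left)
state=q2 head=0 tape=[x]y_z
The non-blank tape span at halt is xy_z.

xy_z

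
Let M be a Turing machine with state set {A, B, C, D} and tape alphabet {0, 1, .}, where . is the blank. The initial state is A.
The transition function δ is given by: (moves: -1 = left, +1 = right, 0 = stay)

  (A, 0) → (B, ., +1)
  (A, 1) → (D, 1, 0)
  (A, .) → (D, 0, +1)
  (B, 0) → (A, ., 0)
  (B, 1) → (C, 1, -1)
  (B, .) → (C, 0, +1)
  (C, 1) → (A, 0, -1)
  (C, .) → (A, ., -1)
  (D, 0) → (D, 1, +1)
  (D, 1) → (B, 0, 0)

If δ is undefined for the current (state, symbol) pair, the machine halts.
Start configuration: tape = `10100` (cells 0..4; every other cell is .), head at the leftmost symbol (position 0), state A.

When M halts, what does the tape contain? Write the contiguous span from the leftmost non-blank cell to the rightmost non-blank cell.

A | [1]0100.   read 1 → write 1, move 0, go to D
D | [1]0100.   read 1 → write 0, move 0, go to B
B | [0]0100.   read 0 → write ., move 0, go to A
A | [.]0100.   read . → write 0, move +1, go to D
D | 0[0]100.   read 0 → write 1, move +1, go to D
D | 01[1]00.   read 1 → write 0, move 0, go to B
B | 01[0]00.   read 0 → write ., move 0, go to A
A | 01[.]00.   read . → write 0, move +1, go to D
D | 010[0]0.   read 0 → write 1, move +1, go to D
D | 0101[0].   read 0 → write 1, move +1, go to D
D | 01011[.]
The non-blank tape span at halt is 01011.

01011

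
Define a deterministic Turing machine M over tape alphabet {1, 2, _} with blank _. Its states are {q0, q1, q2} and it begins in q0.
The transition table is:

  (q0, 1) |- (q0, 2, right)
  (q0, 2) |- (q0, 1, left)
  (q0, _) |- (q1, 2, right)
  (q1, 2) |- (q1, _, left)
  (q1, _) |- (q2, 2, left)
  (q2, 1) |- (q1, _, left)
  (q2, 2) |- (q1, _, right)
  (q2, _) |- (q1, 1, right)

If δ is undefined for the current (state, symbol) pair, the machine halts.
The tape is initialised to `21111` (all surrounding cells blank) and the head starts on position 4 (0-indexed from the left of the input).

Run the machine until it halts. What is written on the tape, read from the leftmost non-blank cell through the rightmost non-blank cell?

211_2

state=q0 head=4 tape=2111[1]__   (q0,1)→(q0,2,right)
state=q0 head=5 tape=21112[_]_   (q0,_)→(q1,2,right)
state=q1 head=6 tape=211122[_]   (q1,_)→(q2,2,left)
state=q2 head=5 tape=21112[2]2   (q2,2)→(q1,_,right)
state=q1 head=6 tape=21112_[2]   (q1,2)→(q1,_,left)
state=q1 head=5 tape=21112[_]_   (q1,_)→(q2,2,left)
state=q2 head=4 tape=2111[2]2_   (q2,2)→(q1,_,right)
state=q1 head=5 tape=2111_[2]_   (q1,2)→(q1,_,left)
state=q1 head=4 tape=2111[_]__   (q1,_)→(q2,2,left)
state=q2 head=3 tape=211[1]2__   (q2,1)→(q1,_,left)
state=q1 head=2 tape=21[1]_2__
The non-blank tape span at halt is 211_2.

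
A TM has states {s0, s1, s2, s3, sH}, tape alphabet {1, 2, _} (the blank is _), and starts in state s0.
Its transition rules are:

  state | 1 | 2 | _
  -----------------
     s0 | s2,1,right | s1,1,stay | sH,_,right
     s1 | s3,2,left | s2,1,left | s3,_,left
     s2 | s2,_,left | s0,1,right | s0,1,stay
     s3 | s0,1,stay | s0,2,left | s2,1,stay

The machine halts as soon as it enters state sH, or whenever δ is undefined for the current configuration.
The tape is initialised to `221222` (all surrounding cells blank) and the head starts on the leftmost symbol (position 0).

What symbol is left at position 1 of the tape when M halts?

s0 | __[2]21222__   read 2 → write 1, move stay, go to s1
s1 | __[1]21222__   read 1 → write 2, move left, go to s3
s3 | _[_]221222__   read _ → write 1, move stay, go to s2
s2 | _[1]221222__   read 1 → write _, move left, go to s2
s2 | [_]_221222__   read _ → write 1, move stay, go to s0
s0 | [1]_221222__   read 1 → write 1, move right, go to s2
s2 | 1[_]221222__   read _ → write 1, move stay, go to s0
s0 | 1[1]221222__   read 1 → write 1, move right, go to s2
s2 | 11[2]21222__   read 2 → write 1, move right, go to s0
s0 | 111[2]1222__   read 2 → write 1, move stay, go to s1
s1 | 111[1]1222__   read 1 → write 2, move left, go to s3
s3 | 11[1]21222__   read 1 → write 1, move stay, go to s0
s0 | 11[1]21222__   read 1 → write 1, move right, go to s2
s2 | 111[2]1222__   read 2 → write 1, move right, go to s0
s0 | 1111[1]222__   read 1 → write 1, move right, go to s2
s2 | 11111[2]22__   read 2 → write 1, move right, go to s0
s0 | 111111[2]2__   read 2 → write 1, move stay, go to s1
s1 | 111111[1]2__   read 1 → write 2, move left, go to s3
s3 | 11111[1]22__   read 1 → write 1, move stay, go to s0
s0 | 11111[1]22__   read 1 → write 1, move right, go to s2
s2 | 111111[2]2__   read 2 → write 1, move right, go to s0
s0 | 1111111[2]__   read 2 → write 1, move stay, go to s1
s1 | 1111111[1]__   read 1 → write 2, move left, go to s3
s3 | 111111[1]2__   read 1 → write 1, move stay, go to s0
s0 | 111111[1]2__   read 1 → write 1, move right, go to s2
s2 | 1111111[2]__   read 2 → write 1, move right, go to s0
s0 | 11111111[_]_   read _ → write _, move right, go to sH
sH | 11111111_[_]
Cell 1 holds 1 when M halts.

1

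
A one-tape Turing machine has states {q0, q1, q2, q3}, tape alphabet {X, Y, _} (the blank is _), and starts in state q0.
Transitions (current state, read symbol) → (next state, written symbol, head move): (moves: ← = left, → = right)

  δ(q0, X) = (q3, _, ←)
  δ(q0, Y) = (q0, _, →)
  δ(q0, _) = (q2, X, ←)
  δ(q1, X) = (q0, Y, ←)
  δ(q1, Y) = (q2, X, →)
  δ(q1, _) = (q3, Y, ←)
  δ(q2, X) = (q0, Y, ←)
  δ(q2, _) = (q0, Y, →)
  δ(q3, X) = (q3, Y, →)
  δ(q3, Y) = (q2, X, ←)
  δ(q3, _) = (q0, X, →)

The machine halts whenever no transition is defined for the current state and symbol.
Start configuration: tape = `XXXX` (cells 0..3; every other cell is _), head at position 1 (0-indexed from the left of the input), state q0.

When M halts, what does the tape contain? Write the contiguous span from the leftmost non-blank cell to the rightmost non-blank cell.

YYXYX

state=q0 head=1 tape=X[X]XX_   (q0,X)→(q3,_,←)
state=q3 head=0 tape=[X]_XX_   (q3,X)→(q3,Y,→)
state=q3 head=1 tape=Y[_]XX_   (q3,_)→(q0,X,→)
state=q0 head=2 tape=YX[X]X_   (q0,X)→(q3,_,←)
state=q3 head=1 tape=Y[X]_X_   (q3,X)→(q3,Y,→)
state=q3 head=2 tape=YY[_]X_   (q3,_)→(q0,X,→)
state=q0 head=3 tape=YYX[X]_   (q0,X)→(q3,_,←)
state=q3 head=2 tape=YY[X]__   (q3,X)→(q3,Y,→)
state=q3 head=3 tape=YYY[_]_   (q3,_)→(q0,X,→)
state=q0 head=4 tape=YYYX[_]   (q0,_)→(q2,X,←)
state=q2 head=3 tape=YYY[X]X   (q2,X)→(q0,Y,←)
state=q0 head=2 tape=YY[Y]YX   (q0,Y)→(q0,_,→)
state=q0 head=3 tape=YY_[Y]X   (q0,Y)→(q0,_,→)
state=q0 head=4 tape=YY__[X]   (q0,X)→(q3,_,←)
state=q3 head=3 tape=YY_[_]_   (q3,_)→(q0,X,→)
state=q0 head=4 tape=YY_X[_]   (q0,_)→(q2,X,←)
state=q2 head=3 tape=YY_[X]X   (q2,X)→(q0,Y,←)
state=q0 head=2 tape=YY[_]YX   (q0,_)→(q2,X,←)
state=q2 head=1 tape=Y[Y]XYX
The non-blank tape span at halt is YYXYX.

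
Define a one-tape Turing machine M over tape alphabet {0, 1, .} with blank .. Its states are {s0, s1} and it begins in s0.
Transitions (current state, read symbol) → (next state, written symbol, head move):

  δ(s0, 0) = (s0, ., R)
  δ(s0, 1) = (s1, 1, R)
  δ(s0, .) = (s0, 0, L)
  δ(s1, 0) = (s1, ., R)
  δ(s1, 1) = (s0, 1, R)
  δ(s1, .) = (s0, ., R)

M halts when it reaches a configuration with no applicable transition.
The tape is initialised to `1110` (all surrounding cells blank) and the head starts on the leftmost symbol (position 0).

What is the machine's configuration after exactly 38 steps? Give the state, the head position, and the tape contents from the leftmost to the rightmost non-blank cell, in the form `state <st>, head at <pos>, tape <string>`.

state s1, head at 8, tape 111.....00

s0 | [1]110......   read 1 → write 1, move R, go to s1
s1 | 1[1]10......   read 1 → write 1, move R, go to s0
s0 | 11[1]0......   read 1 → write 1, move R, go to s1
s1 | 111[0]......   read 0 → write ., move R, go to s1
s1 | 111.[.].....   read . → write ., move R, go to s0
s0 | 111..[.]....   read . → write 0, move L, go to s0
s0 | 111.[.]0....   read . → write 0, move L, go to s0
s0 | 111[.]00....   read . → write 0, move L, go to s0
s0 | 11[1]000....   read 1 → write 1, move R, go to s1
s1 | 111[0]00....   read 0 → write ., move R, go to s1
s1 | 111.[0]0....   read 0 → write ., move R, go to s1
s1 | 111..[0]....   read 0 → write ., move R, go to s1
s1 | 111...[.]...   read . → write ., move R, go to s0
s0 | 111....[.]..   read . → write 0, move L, go to s0
s0 | 111...[.]0..   read . → write 0, move L, go to s0
s0 | 111..[.]00..   read . → write 0, move L, go to s0
s0 | 111.[.]000..   read . → write 0, move L, go to s0
s0 | 111[.]0000..   read . → write 0, move L, go to s0
s0 | 11[1]00000..   read 1 → write 1, move R, go to s1
s1 | 111[0]0000..   read 0 → write ., move R, go to s1
s1 | 111.[0]000..   read 0 → write ., move R, go to s1
s1 | 111..[0]00..   read 0 → write ., move R, go to s1
s1 | 111...[0]0..   read 0 → write ., move R, go to s1
s1 | 111....[0]..   read 0 → write ., move R, go to s1
s1 | 111.....[.].   read . → write ., move R, go to s0
s0 | 111......[.]   read . → write 0, move L, go to s0
s0 | 111.....[.]0   read . → write 0, move L, go to s0
s0 | 111....[.]00   read . → write 0, move L, go to s0
s0 | 111...[.]000   read . → write 0, move L, go to s0
s0 | 111..[.]0000   read . → write 0, move L, go to s0
s0 | 111.[.]00000   read . → write 0, move L, go to s0
s0 | 111[.]000000   read . → write 0, move L, go to s0
s0 | 11[1]0000000   read 1 → write 1, move R, go to s1
s1 | 111[0]000000   read 0 → write ., move R, go to s1
s1 | 111.[0]00000   read 0 → write ., move R, go to s1
s1 | 111..[0]0000   read 0 → write ., move R, go to s1
s1 | 111...[0]000   read 0 → write ., move R, go to s1
s1 | 111....[0]00   read 0 → write ., move R, go to s1
s1 | 111.....[0]0
After 38 steps: state s1, head at 8, tape 111.....00.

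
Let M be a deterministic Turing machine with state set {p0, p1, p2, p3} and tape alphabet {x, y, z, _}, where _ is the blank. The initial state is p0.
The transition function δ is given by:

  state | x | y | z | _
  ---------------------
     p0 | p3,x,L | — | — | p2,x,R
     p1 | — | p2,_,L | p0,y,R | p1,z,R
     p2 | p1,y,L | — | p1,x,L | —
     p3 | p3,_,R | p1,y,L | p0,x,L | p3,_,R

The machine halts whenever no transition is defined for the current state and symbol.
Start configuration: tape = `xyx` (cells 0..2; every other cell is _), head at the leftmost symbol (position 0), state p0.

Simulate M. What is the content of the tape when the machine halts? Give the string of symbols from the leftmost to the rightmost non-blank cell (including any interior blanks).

p0 | _[x]yx   read x → write x, move L, go to p3
p3 | [_]xyx   read _ → write _, move R, go to p3
p3 | _[x]yx   read x → write _, move R, go to p3
p3 | __[y]x   read y → write y, move L, go to p1
p1 | _[_]yx   read _ → write z, move R, go to p1
p1 | _z[y]x   read y → write _, move L, go to p2
p2 | _[z]_x   read z → write x, move L, go to p1
p1 | [_]x_x   read _ → write z, move R, go to p1
p1 | z[x]_x
The non-blank tape span at halt is zx_x.

zx_x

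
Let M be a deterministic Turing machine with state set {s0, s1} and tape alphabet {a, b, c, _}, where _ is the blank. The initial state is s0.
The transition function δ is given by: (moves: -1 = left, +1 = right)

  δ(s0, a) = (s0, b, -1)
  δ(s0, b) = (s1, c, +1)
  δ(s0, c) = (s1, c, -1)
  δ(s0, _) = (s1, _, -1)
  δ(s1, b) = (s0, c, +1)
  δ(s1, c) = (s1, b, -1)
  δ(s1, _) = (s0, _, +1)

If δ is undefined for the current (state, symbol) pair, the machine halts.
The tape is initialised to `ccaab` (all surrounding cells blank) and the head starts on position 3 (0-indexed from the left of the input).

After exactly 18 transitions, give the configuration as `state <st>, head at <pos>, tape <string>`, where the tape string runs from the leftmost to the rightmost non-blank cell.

state=s0 head=3 tape=_cca[a]b__   (s0,a)→(s0,b,-1)
state=s0 head=2 tape=_cc[a]bb__   (s0,a)→(s0,b,-1)
state=s0 head=1 tape=_c[c]bbb__   (s0,c)→(s1,c,-1)
state=s1 head=0 tape=_[c]cbbb__   (s1,c)→(s1,b,-1)
state=s1 head=-1 tape=[_]bcbbb__   (s1,_)→(s0,_,+1)
state=s0 head=0 tape=_[b]cbbb__   (s0,b)→(s1,c,+1)
state=s1 head=1 tape=_c[c]bbb__   (s1,c)→(s1,b,-1)
state=s1 head=0 tape=_[c]bbbb__   (s1,c)→(s1,b,-1)
state=s1 head=-1 tape=[_]bbbbb__   (s1,_)→(s0,_,+1)
state=s0 head=0 tape=_[b]bbbb__   (s0,b)→(s1,c,+1)
state=s1 head=1 tape=_c[b]bbb__   (s1,b)→(s0,c,+1)
state=s0 head=2 tape=_cc[b]bb__   (s0,b)→(s1,c,+1)
state=s1 head=3 tape=_ccc[b]b__   (s1,b)→(s0,c,+1)
state=s0 head=4 tape=_cccc[b]__   (s0,b)→(s1,c,+1)
state=s1 head=5 tape=_ccccc[_]_   (s1,_)→(s0,_,+1)
state=s0 head=6 tape=_ccccc_[_]   (s0,_)→(s1,_,-1)
state=s1 head=5 tape=_ccccc[_]_   (s1,_)→(s0,_,+1)
state=s0 head=6 tape=_ccccc_[_]   (s0,_)→(s1,_,-1)
state=s1 head=5 tape=_ccccc[_]_
After 18 steps: state s1, head at 5, tape ccccc.

state s1, head at 5, tape ccccc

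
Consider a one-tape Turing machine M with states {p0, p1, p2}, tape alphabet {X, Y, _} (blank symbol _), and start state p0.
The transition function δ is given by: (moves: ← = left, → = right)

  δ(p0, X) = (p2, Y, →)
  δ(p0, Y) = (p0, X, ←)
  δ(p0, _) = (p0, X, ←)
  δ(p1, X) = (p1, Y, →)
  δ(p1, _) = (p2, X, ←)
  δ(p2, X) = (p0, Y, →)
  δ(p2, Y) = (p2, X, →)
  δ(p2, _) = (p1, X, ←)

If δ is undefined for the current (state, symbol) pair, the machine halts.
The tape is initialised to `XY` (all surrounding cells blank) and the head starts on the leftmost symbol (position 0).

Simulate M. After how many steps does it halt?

p0 | [X]Y____   read X → write Y, move →, go to p2
p2 | Y[Y]____   read Y → write X, move →, go to p2
p2 | YX[_]___   read _ → write X, move ←, go to p1
p1 | Y[X]X___   read X → write Y, move →, go to p1
p1 | YY[X]___   read X → write Y, move →, go to p1
p1 | YYY[_]__   read _ → write X, move ←, go to p2
p2 | YY[Y]X__   read Y → write X, move →, go to p2
p2 | YYX[X]__   read X → write Y, move →, go to p0
p0 | YYXY[_]_   read _ → write X, move ←, go to p0
p0 | YYX[Y]X_   read Y → write X, move ←, go to p0
p0 | YY[X]XX_   read X → write Y, move →, go to p2
p2 | YYY[X]X_   read X → write Y, move →, go to p0
p0 | YYYY[X]_   read X → write Y, move →, go to p2
p2 | YYYYY[_]   read _ → write X, move ←, go to p1
p1 | YYYY[Y]X
M halts after 14 transitions.

14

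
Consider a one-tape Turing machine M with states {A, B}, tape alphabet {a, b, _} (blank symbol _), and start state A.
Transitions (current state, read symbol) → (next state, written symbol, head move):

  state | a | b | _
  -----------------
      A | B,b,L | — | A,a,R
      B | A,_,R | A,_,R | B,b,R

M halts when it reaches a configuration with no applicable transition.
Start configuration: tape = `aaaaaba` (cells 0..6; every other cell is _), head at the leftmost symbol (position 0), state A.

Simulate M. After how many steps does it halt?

A | _[a]aaaaba   read a → write b, move L, go to B
B | [_]baaaaba   read _ → write b, move R, go to B
B | b[b]aaaaba   read b → write _, move R, go to A
A | b_[a]aaaba   read a → write b, move L, go to B
B | b[_]baaaba   read _ → write b, move R, go to B
B | bb[b]aaaba   read b → write _, move R, go to A
A | bb_[a]aaba   read a → write b, move L, go to B
B | bb[_]baaba   read _ → write b, move R, go to B
B | bbb[b]aaba   read b → write _, move R, go to A
A | bbb_[a]aba   read a → write b, move L, go to B
B | bbb[_]baba   read _ → write b, move R, go to B
B | bbbb[b]aba   read b → write _, move R, go to A
A | bbbb_[a]ba   read a → write b, move L, go to B
B | bbbb[_]bba   read _ → write b, move R, go to B
B | bbbbb[b]ba   read b → write _, move R, go to A
A | bbbbb_[b]a
M halts after 15 transitions.

15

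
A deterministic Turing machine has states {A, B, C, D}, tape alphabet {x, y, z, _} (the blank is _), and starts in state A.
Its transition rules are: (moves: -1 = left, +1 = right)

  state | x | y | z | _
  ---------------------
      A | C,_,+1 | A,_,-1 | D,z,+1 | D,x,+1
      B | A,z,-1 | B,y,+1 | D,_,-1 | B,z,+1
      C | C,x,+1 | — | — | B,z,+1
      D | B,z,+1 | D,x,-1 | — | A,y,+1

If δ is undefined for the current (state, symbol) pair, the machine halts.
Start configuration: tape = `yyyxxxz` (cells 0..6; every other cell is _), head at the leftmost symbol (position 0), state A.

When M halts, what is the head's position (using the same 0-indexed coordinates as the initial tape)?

5

A | _[y]yyxxxz   read y → write _, move -1, go to A
A | [_]_yyxxxz   read _ → write x, move +1, go to D
D | x[_]yyxxxz   read _ → write y, move +1, go to A
A | xy[y]yxxxz   read y → write _, move -1, go to A
A | x[y]_yxxxz   read y → write _, move -1, go to A
A | [x]__yxxxz   read x → write _, move +1, go to C
C | _[_]_yxxxz   read _ → write z, move +1, go to B
B | _z[_]yxxxz   read _ → write z, move +1, go to B
B | _zz[y]xxxz   read y → write y, move +1, go to B
B | _zzy[x]xxz   read x → write z, move -1, go to A
A | _zz[y]zxxz   read y → write _, move -1, go to A
A | _z[z]_zxxz   read z → write z, move +1, go to D
D | _zz[_]zxxz   read _ → write y, move +1, go to A
A | _zzy[z]xxz   read z → write z, move +1, go to D
D | _zzyz[x]xz   read x → write z, move +1, go to B
B | _zzyzz[x]z   read x → write z, move -1, go to A
A | _zzyz[z]zz   read z → write z, move +1, go to D
D | _zzyzz[z]z
At halt the head is at cell 5.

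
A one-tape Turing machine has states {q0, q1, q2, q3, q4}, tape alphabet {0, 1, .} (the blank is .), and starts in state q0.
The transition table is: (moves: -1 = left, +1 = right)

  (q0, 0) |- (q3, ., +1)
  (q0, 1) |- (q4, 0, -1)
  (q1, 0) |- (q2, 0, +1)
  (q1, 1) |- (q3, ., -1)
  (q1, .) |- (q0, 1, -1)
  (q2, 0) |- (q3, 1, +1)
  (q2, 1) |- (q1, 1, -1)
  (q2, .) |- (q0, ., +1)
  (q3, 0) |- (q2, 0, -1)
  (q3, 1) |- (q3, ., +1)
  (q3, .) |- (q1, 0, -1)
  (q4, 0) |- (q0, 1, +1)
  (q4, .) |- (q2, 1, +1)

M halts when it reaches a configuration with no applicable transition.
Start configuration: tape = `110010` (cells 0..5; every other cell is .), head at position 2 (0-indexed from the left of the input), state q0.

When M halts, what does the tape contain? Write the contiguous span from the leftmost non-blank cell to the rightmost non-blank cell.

q0 | 11[0]010.   read 0 → write ., move +1, go to q3
q3 | 11.[0]10.   read 0 → write 0, move -1, go to q2
q2 | 11[.]010.   read . → write ., move +1, go to q0
q0 | 11.[0]10.   read 0 → write ., move +1, go to q3
q3 | 11..[1]0.   read 1 → write ., move +1, go to q3
q3 | 11...[0].   read 0 → write 0, move -1, go to q2
q2 | 11..[.]0.   read . → write ., move +1, go to q0
q0 | 11...[0].   read 0 → write ., move +1, go to q3
q3 | 11....[.]   read . → write 0, move -1, go to q1
q1 | 11...[.]0   read . → write 1, move -1, go to q0
q0 | 11..[.]10
The non-blank tape span at halt is 11...10.

11...10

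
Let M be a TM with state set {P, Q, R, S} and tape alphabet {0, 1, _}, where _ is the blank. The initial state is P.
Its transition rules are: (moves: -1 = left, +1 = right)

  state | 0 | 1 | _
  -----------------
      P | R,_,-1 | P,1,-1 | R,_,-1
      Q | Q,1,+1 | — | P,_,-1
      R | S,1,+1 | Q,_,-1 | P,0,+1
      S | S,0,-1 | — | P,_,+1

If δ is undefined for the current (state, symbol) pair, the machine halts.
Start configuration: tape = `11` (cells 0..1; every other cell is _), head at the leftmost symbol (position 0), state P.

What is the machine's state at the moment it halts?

Q

state=P head=0 tape=_____[1]1   (P,1)→(P,1,-1)
state=P head=-1 tape=____[_]11   (P,_)→(R,_,-1)
state=R head=-2 tape=___[_]_11   (R,_)→(P,0,+1)
state=P head=-1 tape=___0[_]11   (P,_)→(R,_,-1)
state=R head=-2 tape=___[0]_11   (R,0)→(S,1,+1)
state=S head=-1 tape=___1[_]11   (S,_)→(P,_,+1)
state=P head=0 tape=___1_[1]1   (P,1)→(P,1,-1)
state=P head=-1 tape=___1[_]11   (P,_)→(R,_,-1)
state=R head=-2 tape=___[1]_11   (R,1)→(Q,_,-1)
state=Q head=-3 tape=__[_]__11   (Q,_)→(P,_,-1)
state=P head=-4 tape=_[_]___11   (P,_)→(R,_,-1)
state=R head=-5 tape=[_]____11   (R,_)→(P,0,+1)
state=P head=-4 tape=0[_]___11   (P,_)→(R,_,-1)
state=R head=-5 tape=[0]____11   (R,0)→(S,1,+1)
state=S head=-4 tape=1[_]___11   (S,_)→(P,_,+1)
state=P head=-3 tape=1_[_]__11   (P,_)→(R,_,-1)
state=R head=-4 tape=1[_]___11   (R,_)→(P,0,+1)
state=P head=-3 tape=10[_]__11   (P,_)→(R,_,-1)
state=R head=-4 tape=1[0]___11   (R,0)→(S,1,+1)
state=S head=-3 tape=11[_]__11   (S,_)→(P,_,+1)
state=P head=-2 tape=11_[_]_11   (P,_)→(R,_,-1)
state=R head=-3 tape=11[_]__11   (R,_)→(P,0,+1)
state=P head=-2 tape=110[_]_11   (P,_)→(R,_,-1)
state=R head=-3 tape=11[0]__11   (R,0)→(S,1,+1)
state=S head=-2 tape=111[_]_11   (S,_)→(P,_,+1)
state=P head=-1 tape=111_[_]11   (P,_)→(R,_,-1)
state=R head=-2 tape=111[_]_11   (R,_)→(P,0,+1)
state=P head=-1 tape=1110[_]11   (P,_)→(R,_,-1)
state=R head=-2 tape=111[0]_11   (R,0)→(S,1,+1)
state=S head=-1 tape=1111[_]11   (S,_)→(P,_,+1)
state=P head=0 tape=1111_[1]1   (P,1)→(P,1,-1)
state=P head=-1 tape=1111[_]11   (P,_)→(R,_,-1)
state=R head=-2 tape=111[1]_11   (R,1)→(Q,_,-1)
state=Q head=-3 tape=11[1]__11
No transition is defined for (Q, 1); M halts in state Q.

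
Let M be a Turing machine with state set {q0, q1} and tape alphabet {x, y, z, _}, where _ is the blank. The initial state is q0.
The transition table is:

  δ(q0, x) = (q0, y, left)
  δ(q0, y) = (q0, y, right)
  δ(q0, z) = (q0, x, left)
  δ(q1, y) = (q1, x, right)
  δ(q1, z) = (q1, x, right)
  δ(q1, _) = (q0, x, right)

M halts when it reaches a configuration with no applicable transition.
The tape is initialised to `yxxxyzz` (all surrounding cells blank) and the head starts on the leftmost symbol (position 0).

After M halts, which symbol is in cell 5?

y

state=q0 head=0 tape=[y]xxxyzz_   (q0,y)→(q0,y,right)
state=q0 head=1 tape=y[x]xxyzz_   (q0,x)→(q0,y,left)
state=q0 head=0 tape=[y]yxxyzz_   (q0,y)→(q0,y,right)
state=q0 head=1 tape=y[y]xxyzz_   (q0,y)→(q0,y,right)
state=q0 head=2 tape=yy[x]xyzz_   (q0,x)→(q0,y,left)
state=q0 head=1 tape=y[y]yxyzz_   (q0,y)→(q0,y,right)
state=q0 head=2 tape=yy[y]xyzz_   (q0,y)→(q0,y,right)
state=q0 head=3 tape=yyy[x]yzz_   (q0,x)→(q0,y,left)
state=q0 head=2 tape=yy[y]yyzz_   (q0,y)→(q0,y,right)
state=q0 head=3 tape=yyy[y]yzz_   (q0,y)→(q0,y,right)
state=q0 head=4 tape=yyyy[y]zz_   (q0,y)→(q0,y,right)
state=q0 head=5 tape=yyyyy[z]z_   (q0,z)→(q0,x,left)
state=q0 head=4 tape=yyyy[y]xz_   (q0,y)→(q0,y,right)
state=q0 head=5 tape=yyyyy[x]z_   (q0,x)→(q0,y,left)
state=q0 head=4 tape=yyyy[y]yz_   (q0,y)→(q0,y,right)
state=q0 head=5 tape=yyyyy[y]z_   (q0,y)→(q0,y,right)
state=q0 head=6 tape=yyyyyy[z]_   (q0,z)→(q0,x,left)
state=q0 head=5 tape=yyyyy[y]x_   (q0,y)→(q0,y,right)
state=q0 head=6 tape=yyyyyy[x]_   (q0,x)→(q0,y,left)
state=q0 head=5 tape=yyyyy[y]y_   (q0,y)→(q0,y,right)
state=q0 head=6 tape=yyyyyy[y]_   (q0,y)→(q0,y,right)
state=q0 head=7 tape=yyyyyyy[_]
Cell 5 holds y when M halts.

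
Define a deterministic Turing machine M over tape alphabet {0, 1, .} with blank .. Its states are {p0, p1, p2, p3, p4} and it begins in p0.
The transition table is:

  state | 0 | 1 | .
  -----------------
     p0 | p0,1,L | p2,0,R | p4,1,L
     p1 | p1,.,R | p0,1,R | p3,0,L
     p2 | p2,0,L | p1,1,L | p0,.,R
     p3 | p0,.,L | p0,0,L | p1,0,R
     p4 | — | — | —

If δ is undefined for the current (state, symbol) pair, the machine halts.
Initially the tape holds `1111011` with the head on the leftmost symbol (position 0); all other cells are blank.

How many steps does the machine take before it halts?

18

p0 | [1]111011.   read 1 → write 0, move R, go to p2
p2 | 0[1]11011.   read 1 → write 1, move L, go to p1
p1 | [0]111011.   read 0 → write ., move R, go to p1
p1 | .[1]11011.   read 1 → write 1, move R, go to p0
p0 | .1[1]1011.   read 1 → write 0, move R, go to p2
p2 | .10[1]011.   read 1 → write 1, move L, go to p1
p1 | .1[0]1011.   read 0 → write ., move R, go to p1
p1 | .1.[1]011.   read 1 → write 1, move R, go to p0
p0 | .1.1[0]11.   read 0 → write 1, move L, go to p0
p0 | .1.[1]111.   read 1 → write 0, move R, go to p2
p2 | .1.0[1]11.   read 1 → write 1, move L, go to p1
p1 | .1.[0]111.   read 0 → write ., move R, go to p1
p1 | .1..[1]11.   read 1 → write 1, move R, go to p0
p0 | .1..1[1]1.   read 1 → write 0, move R, go to p2
p2 | .1..10[1].   read 1 → write 1, move L, go to p1
p1 | .1..1[0]1.   read 0 → write ., move R, go to p1
p1 | .1..1.[1].   read 1 → write 1, move R, go to p0
p0 | .1..1.1[.]   read . → write 1, move L, go to p4
p4 | .1..1.[1]1
M halts after 18 transitions.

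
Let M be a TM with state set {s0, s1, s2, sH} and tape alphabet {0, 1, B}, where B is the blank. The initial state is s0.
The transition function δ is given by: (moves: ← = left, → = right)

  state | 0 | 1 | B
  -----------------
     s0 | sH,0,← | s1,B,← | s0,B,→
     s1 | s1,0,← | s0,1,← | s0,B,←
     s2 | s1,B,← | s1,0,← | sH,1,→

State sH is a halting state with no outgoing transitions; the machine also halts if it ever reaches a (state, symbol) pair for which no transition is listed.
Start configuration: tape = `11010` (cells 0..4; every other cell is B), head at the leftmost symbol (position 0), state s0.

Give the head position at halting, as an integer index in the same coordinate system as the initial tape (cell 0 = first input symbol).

s0 | BB[1]1010   read 1 → write B, move ←, go to s1
s1 | B[B]B1010   read B → write B, move ←, go to s0
s0 | [B]BB1010   read B → write B, move →, go to s0
s0 | B[B]B1010   read B → write B, move →, go to s0
s0 | BB[B]1010   read B → write B, move →, go to s0
s0 | BBB[1]010   read 1 → write B, move ←, go to s1
s1 | BB[B]B010   read B → write B, move ←, go to s0
s0 | B[B]BB010   read B → write B, move →, go to s0
s0 | BB[B]B010   read B → write B, move →, go to s0
s0 | BBB[B]010   read B → write B, move →, go to s0
s0 | BBBB[0]10   read 0 → write 0, move ←, go to sH
sH | BBB[B]010
At halt the head is at cell 1.

1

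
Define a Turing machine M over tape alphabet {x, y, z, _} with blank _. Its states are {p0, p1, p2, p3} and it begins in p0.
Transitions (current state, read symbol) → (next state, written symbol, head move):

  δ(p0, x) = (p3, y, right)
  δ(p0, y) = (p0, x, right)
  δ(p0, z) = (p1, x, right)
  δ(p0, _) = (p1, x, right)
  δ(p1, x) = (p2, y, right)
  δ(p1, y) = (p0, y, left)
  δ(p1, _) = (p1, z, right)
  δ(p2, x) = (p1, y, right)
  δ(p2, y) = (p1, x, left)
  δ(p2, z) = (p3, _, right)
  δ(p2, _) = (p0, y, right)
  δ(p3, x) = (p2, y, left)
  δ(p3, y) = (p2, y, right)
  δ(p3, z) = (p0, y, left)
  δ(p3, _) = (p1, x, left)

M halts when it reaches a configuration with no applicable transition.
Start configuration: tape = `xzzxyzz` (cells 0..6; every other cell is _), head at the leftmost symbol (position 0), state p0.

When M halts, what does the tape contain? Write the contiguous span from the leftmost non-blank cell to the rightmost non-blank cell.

state=p0 head=0 tape=[x]zzxyzz   (p0,x)→(p3,y,right)
state=p3 head=1 tape=y[z]zxyzz   (p3,z)→(p0,y,left)
state=p0 head=0 tape=[y]yzxyzz   (p0,y)→(p0,x,right)
state=p0 head=1 tape=x[y]zxyzz   (p0,y)→(p0,x,right)
state=p0 head=2 tape=xx[z]xyzz   (p0,z)→(p1,x,right)
state=p1 head=3 tape=xxx[x]yzz   (p1,x)→(p2,y,right)
state=p2 head=4 tape=xxxy[y]zz   (p2,y)→(p1,x,left)
state=p1 head=3 tape=xxx[y]xzz   (p1,y)→(p0,y,left)
state=p0 head=2 tape=xx[x]yxzz   (p0,x)→(p3,y,right)
state=p3 head=3 tape=xxy[y]xzz   (p3,y)→(p2,y,right)
state=p2 head=4 tape=xxyy[x]zz   (p2,x)→(p1,y,right)
state=p1 head=5 tape=xxyyy[z]z
The non-blank tape span at halt is xxyyyzz.

xxyyyzz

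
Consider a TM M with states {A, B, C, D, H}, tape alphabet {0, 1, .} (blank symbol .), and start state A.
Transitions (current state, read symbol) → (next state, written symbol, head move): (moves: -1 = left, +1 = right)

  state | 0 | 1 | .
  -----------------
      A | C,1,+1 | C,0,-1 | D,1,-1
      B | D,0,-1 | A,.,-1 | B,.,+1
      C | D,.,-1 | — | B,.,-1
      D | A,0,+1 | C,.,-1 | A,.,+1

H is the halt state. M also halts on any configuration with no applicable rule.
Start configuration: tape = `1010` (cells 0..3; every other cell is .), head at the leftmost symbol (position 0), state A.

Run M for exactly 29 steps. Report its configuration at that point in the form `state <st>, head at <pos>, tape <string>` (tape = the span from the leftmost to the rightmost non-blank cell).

A | ..[1]010   read 1 → write 0, move -1, go to C
C | .[.]0010   read . → write ., move -1, go to B
B | [.].0010   read . → write ., move +1, go to B
B | .[.]0010   read . → write ., move +1, go to B
B | ..[0]010   read 0 → write 0, move -1, go to D
D | .[.]0010   read . → write ., move +1, go to A
A | ..[0]010   read 0 → write 1, move +1, go to C
C | ..1[0]10   read 0 → write ., move -1, go to D
D | ..[1].10   read 1 → write ., move -1, go to C
C | .[.]..10   read . → write ., move -1, go to B
B | [.]...10   read . → write ., move +1, go to B
B | .[.]..10   read . → write ., move +1, go to B
B | ..[.].10   read . → write ., move +1, go to B
B | ...[.]10   read . → write ., move +1, go to B
B | ....[1]0   read 1 → write ., move -1, go to A
A | ...[.].0   read . → write 1, move -1, go to D
D | ..[.]1.0   read . → write ., move +1, go to A
A | ...[1].0   read 1 → write 0, move -1, go to C
C | ..[.]0.0   read . → write ., move -1, go to B
B | .[.].0.0   read . → write ., move +1, go to B
B | ..[.]0.0   read . → write ., move +1, go to B
B | ...[0].0   read 0 → write 0, move -1, go to D
D | ..[.]0.0   read . → write ., move +1, go to A
A | ...[0].0   read 0 → write 1, move +1, go to C
C | ...1[.]0   read . → write ., move -1, go to B
B | ...[1].0   read 1 → write ., move -1, go to A
A | ..[.]..0   read . → write 1, move -1, go to D
D | .[.]1..0   read . → write ., move +1, go to A
A | ..[1]..0   read 1 → write 0, move -1, go to C
C | .[.]0..0
After 29 steps: state C, head at -1, tape 0..0.

state C, head at -1, tape 0..0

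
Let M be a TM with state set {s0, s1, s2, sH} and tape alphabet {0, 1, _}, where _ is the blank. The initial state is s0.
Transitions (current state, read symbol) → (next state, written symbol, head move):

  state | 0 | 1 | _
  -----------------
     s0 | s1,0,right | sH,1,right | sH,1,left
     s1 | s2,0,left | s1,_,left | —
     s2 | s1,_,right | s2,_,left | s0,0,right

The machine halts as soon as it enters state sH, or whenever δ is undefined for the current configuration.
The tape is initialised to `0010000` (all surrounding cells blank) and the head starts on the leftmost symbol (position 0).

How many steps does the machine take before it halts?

s0 | [0]010000   read 0 → write 0, move right, go to s1
s1 | 0[0]10000   read 0 → write 0, move left, go to s2
s2 | [0]010000   read 0 → write _, move right, go to s1
s1 | _[0]10000   read 0 → write 0, move left, go to s2
s2 | [_]010000   read _ → write 0, move right, go to s0
s0 | 0[0]10000   read 0 → write 0, move right, go to s1
s1 | 00[1]0000   read 1 → write _, move left, go to s1
s1 | 0[0]_0000   read 0 → write 0, move left, go to s2
s2 | [0]0_0000   read 0 → write _, move right, go to s1
s1 | _[0]_0000   read 0 → write 0, move left, go to s2
s2 | [_]0_0000   read _ → write 0, move right, go to s0
s0 | 0[0]_0000   read 0 → write 0, move right, go to s1
s1 | 00[_]0000
M halts after 12 transitions.

12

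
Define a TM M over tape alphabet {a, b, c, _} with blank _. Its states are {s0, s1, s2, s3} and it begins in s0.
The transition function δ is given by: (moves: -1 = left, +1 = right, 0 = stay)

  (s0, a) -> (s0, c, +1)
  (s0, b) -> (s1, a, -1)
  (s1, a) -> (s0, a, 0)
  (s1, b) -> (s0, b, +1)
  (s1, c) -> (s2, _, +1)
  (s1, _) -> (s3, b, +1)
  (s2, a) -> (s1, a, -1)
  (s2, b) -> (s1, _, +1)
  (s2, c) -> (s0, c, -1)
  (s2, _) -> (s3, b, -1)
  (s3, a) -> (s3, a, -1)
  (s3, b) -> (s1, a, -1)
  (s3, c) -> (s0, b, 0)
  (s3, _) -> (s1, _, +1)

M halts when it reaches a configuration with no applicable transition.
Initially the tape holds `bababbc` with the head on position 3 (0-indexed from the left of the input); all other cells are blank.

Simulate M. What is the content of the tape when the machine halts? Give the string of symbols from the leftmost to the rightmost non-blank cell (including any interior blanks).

state=s0 head=3 tape=bab[a]bbc   (s0,a)→(s0,c,+1)
state=s0 head=4 tape=babc[b]bc   (s0,b)→(s1,a,-1)
state=s1 head=3 tape=bab[c]abc   (s1,c)→(s2,_,+1)
state=s2 head=4 tape=bab_[a]bc   (s2,a)→(s1,a,-1)
state=s1 head=3 tape=bab[_]abc   (s1,_)→(s3,b,+1)
state=s3 head=4 tape=babb[a]bc   (s3,a)→(s3,a,-1)
state=s3 head=3 tape=bab[b]abc   (s3,b)→(s1,a,-1)
state=s1 head=2 tape=ba[b]aabc   (s1,b)→(s0,b,+1)
state=s0 head=3 tape=bab[a]abc   (s0,a)→(s0,c,+1)
state=s0 head=4 tape=babc[a]bc   (s0,a)→(s0,c,+1)
state=s0 head=5 tape=babcc[b]c   (s0,b)→(s1,a,-1)
state=s1 head=4 tape=babc[c]ac   (s1,c)→(s2,_,+1)
state=s2 head=5 tape=babc_[a]c   (s2,a)→(s1,a,-1)
state=s1 head=4 tape=babc[_]ac   (s1,_)→(s3,b,+1)
state=s3 head=5 tape=babcb[a]c   (s3,a)→(s3,a,-1)
state=s3 head=4 tape=babc[b]ac   (s3,b)→(s1,a,-1)
state=s1 head=3 tape=bab[c]aac   (s1,c)→(s2,_,+1)
state=s2 head=4 tape=bab_[a]ac   (s2,a)→(s1,a,-1)
state=s1 head=3 tape=bab[_]aac   (s1,_)→(s3,b,+1)
state=s3 head=4 tape=babb[a]ac   (s3,a)→(s3,a,-1)
state=s3 head=3 tape=bab[b]aac   (s3,b)→(s1,a,-1)
state=s1 head=2 tape=ba[b]aaac   (s1,b)→(s0,b,+1)
state=s0 head=3 tape=bab[a]aac   (s0,a)→(s0,c,+1)
state=s0 head=4 tape=babc[a]ac   (s0,a)→(s0,c,+1)
state=s0 head=5 tape=babcc[a]c   (s0,a)→(s0,c,+1)
state=s0 head=6 tape=babccc[c]
The non-blank tape span at halt is babcccc.

babcccc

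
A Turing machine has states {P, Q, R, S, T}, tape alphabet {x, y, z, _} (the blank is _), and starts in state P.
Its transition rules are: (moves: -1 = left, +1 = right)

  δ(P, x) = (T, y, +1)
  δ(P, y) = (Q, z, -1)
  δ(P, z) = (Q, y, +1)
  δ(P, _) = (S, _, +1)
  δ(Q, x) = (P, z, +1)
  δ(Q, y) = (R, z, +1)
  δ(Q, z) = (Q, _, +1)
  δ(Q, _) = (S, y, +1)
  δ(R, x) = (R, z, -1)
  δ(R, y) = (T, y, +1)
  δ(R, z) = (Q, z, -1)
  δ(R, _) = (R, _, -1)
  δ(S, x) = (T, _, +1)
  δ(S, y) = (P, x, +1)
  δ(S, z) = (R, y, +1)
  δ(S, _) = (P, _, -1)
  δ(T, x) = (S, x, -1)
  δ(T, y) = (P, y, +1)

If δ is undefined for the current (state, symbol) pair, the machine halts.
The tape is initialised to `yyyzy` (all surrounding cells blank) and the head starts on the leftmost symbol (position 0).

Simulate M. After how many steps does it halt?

20

P | _[y]yyzy__   read y → write z, move -1, go to Q
Q | [_]zyyzy__   read _ → write y, move +1, go to S
S | y[z]yyzy__   read z → write y, move +1, go to R
R | yy[y]yzy__   read y → write y, move +1, go to T
T | yyy[y]zy__   read y → write y, move +1, go to P
P | yyyy[z]y__   read z → write y, move +1, go to Q
Q | yyyyy[y]__   read y → write z, move +1, go to R
R | yyyyyz[_]_   read _ → write _, move -1, go to R
R | yyyyy[z]__   read z → write z, move -1, go to Q
Q | yyyy[y]z__   read y → write z, move +1, go to R
R | yyyyz[z]__   read z → write z, move -1, go to Q
Q | yyyy[z]z__   read z → write _, move +1, go to Q
Q | yyyy_[z]__   read z → write _, move +1, go to Q
Q | yyyy__[_]_   read _ → write y, move +1, go to S
S | yyyy__y[_]   read _ → write _, move -1, go to P
P | yyyy__[y]_   read y → write z, move -1, go to Q
Q | yyyy_[_]z_   read _ → write y, move +1, go to S
S | yyyy_y[z]_   read z → write y, move +1, go to R
R | yyyy_yy[_]   read _ → write _, move -1, go to R
R | yyyy_y[y]_   read y → write y, move +1, go to T
T | yyyy_yy[_]
M halts after 20 transitions.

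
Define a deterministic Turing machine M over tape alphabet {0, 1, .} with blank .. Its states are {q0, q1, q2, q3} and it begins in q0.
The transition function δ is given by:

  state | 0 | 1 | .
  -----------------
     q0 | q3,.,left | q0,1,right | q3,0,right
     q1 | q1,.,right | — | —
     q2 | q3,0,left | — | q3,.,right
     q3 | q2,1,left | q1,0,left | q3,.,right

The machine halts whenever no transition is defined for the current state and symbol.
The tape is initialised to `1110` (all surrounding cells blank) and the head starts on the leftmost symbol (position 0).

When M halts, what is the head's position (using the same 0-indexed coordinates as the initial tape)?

q0 | [1]110   read 1 → write 1, move right, go to q0
q0 | 1[1]10   read 1 → write 1, move right, go to q0
q0 | 11[1]0   read 1 → write 1, move right, go to q0
q0 | 111[0]   read 0 → write ., move left, go to q3
q3 | 11[1].   read 1 → write 0, move left, go to q1
q1 | 1[1]0.
At halt the head is at cell 1.

1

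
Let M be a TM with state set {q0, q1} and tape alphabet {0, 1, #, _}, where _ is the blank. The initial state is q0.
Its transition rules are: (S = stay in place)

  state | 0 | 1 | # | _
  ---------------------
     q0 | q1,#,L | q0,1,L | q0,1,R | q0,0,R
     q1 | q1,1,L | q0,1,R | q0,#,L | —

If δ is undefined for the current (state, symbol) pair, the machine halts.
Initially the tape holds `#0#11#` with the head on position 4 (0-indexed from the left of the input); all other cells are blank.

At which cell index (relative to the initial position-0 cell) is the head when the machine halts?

-2

state=q0 head=4 tape=__#0#1[1]#   (q0,1)→(q0,1,L)
state=q0 head=3 tape=__#0#[1]1#   (q0,1)→(q0,1,L)
state=q0 head=2 tape=__#0[#]11#   (q0,#)→(q0,1,R)
state=q0 head=3 tape=__#01[1]1#   (q0,1)→(q0,1,L)
state=q0 head=2 tape=__#0[1]11#   (q0,1)→(q0,1,L)
state=q0 head=1 tape=__#[0]111#   (q0,0)→(q1,#,L)
state=q1 head=0 tape=__[#]#111#   (q1,#)→(q0,#,L)
state=q0 head=-1 tape=_[_]##111#   (q0,_)→(q0,0,R)
state=q0 head=0 tape=_0[#]#111#   (q0,#)→(q0,1,R)
state=q0 head=1 tape=_01[#]111#   (q0,#)→(q0,1,R)
state=q0 head=2 tape=_011[1]11#   (q0,1)→(q0,1,L)
state=q0 head=1 tape=_01[1]111#   (q0,1)→(q0,1,L)
state=q0 head=0 tape=_0[1]1111#   (q0,1)→(q0,1,L)
state=q0 head=-1 tape=_[0]11111#   (q0,0)→(q1,#,L)
state=q1 head=-2 tape=[_]#11111#
At halt the head is at cell -2.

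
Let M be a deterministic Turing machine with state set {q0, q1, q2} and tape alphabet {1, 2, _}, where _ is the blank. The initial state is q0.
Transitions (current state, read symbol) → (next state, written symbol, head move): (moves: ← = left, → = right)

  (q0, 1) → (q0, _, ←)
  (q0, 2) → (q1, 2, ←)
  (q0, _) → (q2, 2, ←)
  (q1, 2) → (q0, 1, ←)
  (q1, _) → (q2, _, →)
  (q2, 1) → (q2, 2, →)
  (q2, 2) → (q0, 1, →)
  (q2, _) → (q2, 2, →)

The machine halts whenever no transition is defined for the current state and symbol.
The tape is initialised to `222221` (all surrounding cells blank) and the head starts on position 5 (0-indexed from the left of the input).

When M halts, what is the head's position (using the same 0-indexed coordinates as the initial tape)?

q0 | __22222[1]   read 1 → write _, move ←, go to q0
q0 | __2222[2]_   read 2 → write 2, move ←, go to q1
q1 | __222[2]2_   read 2 → write 1, move ←, go to q0
q0 | __22[2]12_   read 2 → write 2, move ←, go to q1
q1 | __2[2]212_   read 2 → write 1, move ←, go to q0
q0 | __[2]1212_   read 2 → write 2, move ←, go to q1
q1 | _[_]21212_   read _ → write _, move →, go to q2
q2 | __[2]1212_   read 2 → write 1, move →, go to q0
q0 | __1[1]212_   read 1 → write _, move ←, go to q0
q0 | __[1]_212_   read 1 → write _, move ←, go to q0
q0 | _[_]__212_   read _ → write 2, move ←, go to q2
q2 | [_]2__212_   read _ → write 2, move →, go to q2
q2 | 2[2]__212_   read 2 → write 1, move →, go to q0
q0 | 21[_]_212_   read _ → write 2, move ←, go to q2
q2 | 2[1]2_212_   read 1 → write 2, move →, go to q2
q2 | 22[2]_212_   read 2 → write 1, move →, go to q0
q0 | 221[_]212_   read _ → write 2, move ←, go to q2
q2 | 22[1]2212_   read 1 → write 2, move →, go to q2
q2 | 222[2]212_   read 2 → write 1, move →, go to q0
q0 | 2221[2]12_   read 2 → write 2, move ←, go to q1
q1 | 222[1]212_
At halt the head is at cell 1.

1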